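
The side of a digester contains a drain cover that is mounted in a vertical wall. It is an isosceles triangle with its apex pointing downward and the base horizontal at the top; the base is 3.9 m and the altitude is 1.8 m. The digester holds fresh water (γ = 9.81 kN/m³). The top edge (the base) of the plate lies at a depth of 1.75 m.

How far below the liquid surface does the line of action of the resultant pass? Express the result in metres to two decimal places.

h_p = 2.43 m

γ = 9.81 kN/m³.
With the apex down, the centroid sits h/3 = 1.8/3 = 0.6 m below the base (the top edge), so the centroid depth is h_c = 1.75 + 0.6 = 2.35 m.
A = ½ × 3.9 × 1.8 = 3.51 m².
Resultant F = γ·h_c·A = 9.81 × 2.35 × 3.51 = 80.9178 kN.
I_c = b·h³/36 = 3.9 × 1.8³/36 = 0.6318 m⁴.
Centre of pressure: y_p = y_c + I_c/(y_c·A) = 2.35 + 0.6318/(2.35 × 3.51) = 2.35 + 0.0765957 = 2.4266 m along the plane.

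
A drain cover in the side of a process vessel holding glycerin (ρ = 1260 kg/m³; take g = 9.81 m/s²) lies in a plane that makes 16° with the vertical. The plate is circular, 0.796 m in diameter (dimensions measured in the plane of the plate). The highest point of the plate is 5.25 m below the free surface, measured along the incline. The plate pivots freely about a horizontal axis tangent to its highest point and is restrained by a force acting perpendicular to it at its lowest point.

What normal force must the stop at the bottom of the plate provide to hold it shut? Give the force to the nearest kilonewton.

γ = ρg = 1260 × 9.81 / 1000 = 12.3606 kN/m³.
The plate makes 16° with the vertical, i.e. θ = 90° − 16° = 74° to the horizontal. Measuring y along the incline from the free-surface line, vertical depth h = y·sinθ with sinθ = 0.961262.
The centroid is at the centre, 0.398 m below the top of the plate, so y_c = 5.25 + 0.398 = 5.648 m and h_c = 5.648 × 0.961262 = 5.42921 m.
A = π(0.398)² = 0.497641 m².
Resultant F = γ·h_c·A = 12.3606 × 5.42921 × 0.497641 = 33.3958 kN.
I_c = πr⁴/4 = π × 0.398⁴/4 = 0.0197071 m⁴.
Centre of pressure: y_p = y_c + I_c/(y_c·A) = 5.648 + 0.0197071/(5.648 × 0.497641) = 5.648 + 0.00701152 = 5.65501 m along the plane.
The resultant acts 0.398 + 0.00701152 = 0.405012 m (along the plate) below the hinge at the top edge, so the moment about the hinge is M = F × 0.405012 = 33.3958 × 0.405012 = 13.5257 kN·m.
A normal force at the bottom, 0.796 m from the hinge, must supply this moment: P = 13.5257/0.796 = 16.9921 kN.

P ≈ 17 kN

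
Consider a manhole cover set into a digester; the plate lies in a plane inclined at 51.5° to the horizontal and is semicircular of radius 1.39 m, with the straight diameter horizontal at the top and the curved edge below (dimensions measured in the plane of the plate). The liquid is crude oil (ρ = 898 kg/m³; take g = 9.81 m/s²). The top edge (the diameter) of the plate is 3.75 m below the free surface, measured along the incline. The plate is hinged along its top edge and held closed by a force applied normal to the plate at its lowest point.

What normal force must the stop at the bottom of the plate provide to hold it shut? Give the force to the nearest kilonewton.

γ = ρg = 898 × 9.81 / 1000 = 8.80938 kN/m³.
Let θ = 51.5° be the plate's angle to the horizontal; measure y along the incline from where the plane meets the free surface. Vertical depth h = y·sinθ with sinθ = 0.782608.
The centroid of a semicircle lies 4r/(3π) = 0.589934 m from the diameter, here below the top edge, so y_c = 3.75 + 0.589934 = 4.33993 m and h_c = 4.33993 × 0.782608 = 3.39646 m.
A = πr²/2 = π × 1.39²/2 = 3.03494 m².
Resultant F = γ·h_c·A = 8.80938 × 3.39646 × 3.03494 = 90.8075 kN.
I_c = (π/8 − 8/(9π))·r⁴ = 0.109757 × 1.39⁴ = 0.409724 m⁴.
Centre of pressure: y_p = y_c + I_c/(y_c·A) = 4.33993 + 0.409724/(4.33993 × 3.03494) = 4.33993 + 0.031107 = 4.37104 m along the plane.
The resultant acts 0.589934 + 0.031107 = 0.621041 m (along the plate) below the hinge at the top edge, so the moment about the hinge is M = F × 0.621041 = 90.8075 × 0.621041 = 56.3952 kN·m.
A normal force at the bottom, 1.39 m from the hinge, must supply this moment: P = 56.3952/1.39 = 40.5721 kN.

P ≈ 41 kN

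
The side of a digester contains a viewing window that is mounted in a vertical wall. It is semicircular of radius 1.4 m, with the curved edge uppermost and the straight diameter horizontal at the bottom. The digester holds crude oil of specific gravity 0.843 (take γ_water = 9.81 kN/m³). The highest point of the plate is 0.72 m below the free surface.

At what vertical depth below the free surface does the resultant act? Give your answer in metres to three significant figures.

h_p = 1.62 m

γ = 0.843 × 9.81 = 8.26983 kN/m³.
The centroid lies 4r/(3π) = 0.594178 m above the diameter, so r − 4r/(3π) = 1.4 − 0.594178 = 0.805822 m below the topmost point, so the centroid depth is h_c = 0.72 + 0.805822 = 1.52582 m.
A = πr²/2 = π × 1.4²/2 = 3.07876 m².
Resultant F = γ·h_c·A = 8.26983 × 1.52582 × 3.07876 = 38.8486 kN.
I_c = (π/8 − 8/(9π))·r⁴ = 0.109757 × 1.4⁴ = 0.421642 m⁴.
Centre of pressure: y_p = y_c + I_c/(y_c·A) = 1.52582 + 0.421642/(1.52582 × 3.07876) = 1.52582 + 0.0897563 = 1.61558 m along the plane.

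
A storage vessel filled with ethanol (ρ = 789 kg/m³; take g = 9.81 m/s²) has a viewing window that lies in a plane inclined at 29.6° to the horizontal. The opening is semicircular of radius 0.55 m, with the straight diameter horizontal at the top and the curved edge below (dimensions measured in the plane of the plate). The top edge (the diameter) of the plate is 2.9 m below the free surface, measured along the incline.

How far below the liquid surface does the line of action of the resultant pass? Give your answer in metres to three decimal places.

γ = ρg = 789 × 9.81 / 1000 = 7.74009 kN/m³.
Let θ = 29.6° be the plate's angle to the horizontal; measure y along the incline from where the plane meets the free surface. Vertical depth h = y·sinθ with sinθ = 0.493942.
The centroid of a semicircle lies 4r/(3π) = 0.233427 m from the diameter, here below the top edge, so y_c = 2.9 + 0.233427 = 3.13343 m and h_c = 3.13343 × 0.493942 = 1.54773 m.
A = πr²/2 = π × 0.55²/2 = 0.475166 m².
Resultant F = γ·h_c·A = 7.74009 × 1.54773 × 0.475166 = 5.69228 kN.
I_c = (π/8 − 8/(9π))·r⁴ = 0.109757 × 0.55⁴ = 0.0100435 m⁴.
Centre of pressure: y_p = y_c + I_c/(y_c·A) = 3.13343 + 0.0100435/(3.13343 × 0.475166) = 3.13343 + 0.00674559 = 3.14018 m along the plane.
Vertically, h_p = y_p·sinθ = 3.14018 × 0.493942 = 1.55107 m.

h_p = 1.551 m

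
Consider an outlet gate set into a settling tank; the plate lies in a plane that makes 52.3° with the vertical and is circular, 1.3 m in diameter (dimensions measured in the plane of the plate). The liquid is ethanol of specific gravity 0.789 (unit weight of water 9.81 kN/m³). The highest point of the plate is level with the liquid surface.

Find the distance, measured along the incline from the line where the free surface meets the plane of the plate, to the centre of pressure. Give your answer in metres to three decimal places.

y_p = 0.813 m

γ = 0.789 × 9.81 = 7.74009 kN/m³.
The plate makes 52.3° with the vertical, i.e. θ = 90° − 52.3° = 37.7° to the horizontal. Measuring y along the incline from the free-surface line, vertical depth h = y·sinθ with sinθ = 0.611527.
The centroid is at the centre, 0.65 m below the top of the plate, so y_c = 0.65 m and h_c = 0.65 × 0.611527 = 0.397493 m.
A = π(0.65)² = 1.32732 m².
Resultant F = γ·h_c·A = 7.74009 × 0.397493 × 1.32732 = 4.08367 kN.
I_c = πr⁴/4 = π × 0.65⁴/4 = 0.140198 m⁴.
Centre of pressure: y_p = y_c + I_c/(y_c·A) = 0.65 + 0.140198/(0.65 × 1.32732) = 0.65 + 0.1625 = 0.8125 m along the plane.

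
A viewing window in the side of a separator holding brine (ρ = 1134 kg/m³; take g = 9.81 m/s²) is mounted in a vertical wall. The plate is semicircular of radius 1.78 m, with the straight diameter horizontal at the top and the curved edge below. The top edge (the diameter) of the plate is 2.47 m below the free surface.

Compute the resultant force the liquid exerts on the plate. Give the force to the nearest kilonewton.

γ = ρg = 1134 × 9.81 / 1000 = 11.12454 kN/m³.
The centroid of a semicircle lies 4r/(3π) = 0.755455 m from the diameter, here below the top edge, so the centroid depth is h_c = 2.47 + 0.755455 = 3.22546 m.
A = πr²/2 = π × 1.78²/2 = 4.97691 m².
Resultant F = γ·h_c·A = 11.12454 × 3.22546 × 4.97691 = 178.58 kN.

F ≈ 179 kN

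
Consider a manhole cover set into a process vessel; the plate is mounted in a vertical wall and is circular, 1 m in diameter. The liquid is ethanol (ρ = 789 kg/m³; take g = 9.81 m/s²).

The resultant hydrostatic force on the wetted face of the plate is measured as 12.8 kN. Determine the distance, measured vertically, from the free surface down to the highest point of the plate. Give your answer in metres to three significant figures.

γ = ρg = 789 × 9.81 / 1000 = 7.74009 kN/m³.
A = π(0.5)² = 0.785398 m².
From F = γ·h_c·A, the centroid depth is h_c = 12.8/(7.74009 × 0.785398) = 2.10559 m.
The centroid is at the centre, 0.5 m below the top of the plate, so the highest point sits at h_top = 2.10559 − 0.5 = 1.60559 m below the surface.

d_top ≈ 1.61 m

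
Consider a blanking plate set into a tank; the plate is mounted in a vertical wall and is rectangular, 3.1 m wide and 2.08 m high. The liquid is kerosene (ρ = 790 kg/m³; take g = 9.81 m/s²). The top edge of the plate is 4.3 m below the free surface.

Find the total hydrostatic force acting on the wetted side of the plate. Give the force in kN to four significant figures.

γ = ρg = 790 × 9.81 / 1000 = 7.7499 kN/m³.
The centroid lies 2.08/2 = 1.04 m below the top edge, so the centroid depth is h_c = 4.3 + 1.04 = 5.34 m.
A = 3.1 × 2.08 = 6.448 m².
Resultant F = γ·h_c·A = 7.7499 × 5.34 × 6.448 = 266.847 kN.

F ≈ 266.8 kN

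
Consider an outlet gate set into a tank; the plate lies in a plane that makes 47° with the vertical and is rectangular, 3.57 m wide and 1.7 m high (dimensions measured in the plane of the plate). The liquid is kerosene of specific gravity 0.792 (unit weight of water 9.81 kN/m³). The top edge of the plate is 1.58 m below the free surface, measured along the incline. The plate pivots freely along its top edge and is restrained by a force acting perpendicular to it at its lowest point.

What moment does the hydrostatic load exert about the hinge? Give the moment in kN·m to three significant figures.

M ≈ 74.2 kN·m

γ = 0.792 × 9.81 = 7.76952 kN/m³.
The plate makes 47° with the vertical, i.e. θ = 90° − 47° = 43° to the horizontal. Measuring y along the incline from the free-surface line, vertical depth h = y·sinθ with sinθ = 0.681998.
The centroid lies 1.7/2 = 0.85 m below the top edge, so y_c = 1.58 + 0.85 = 2.43 m and h_c = 2.43 × 0.681998 = 1.65726 m.
A = 3.57 × 1.7 = 6.069 m².
Resultant F = γ·h_c·A = 7.76952 × 1.65726 × 6.069 = 78.1451 kN.
I_c = b·h³/12 = 3.57 × 1.7³/12 = 1.46162 m⁴.
Centre of pressure: y_p = y_c + I_c/(y_c·A) = 2.43 + 1.46162/(2.43 × 6.069) = 2.43 + 0.0991085 = 2.52911 m along the plane.
The resultant acts 0.85 + 0.0991085 = 0.949109 m (along the plate) below the hinge at the top edge, so the moment about the hinge is M = F × 0.949109 = 78.1451 × 0.949109 = 74.1682 kN·m.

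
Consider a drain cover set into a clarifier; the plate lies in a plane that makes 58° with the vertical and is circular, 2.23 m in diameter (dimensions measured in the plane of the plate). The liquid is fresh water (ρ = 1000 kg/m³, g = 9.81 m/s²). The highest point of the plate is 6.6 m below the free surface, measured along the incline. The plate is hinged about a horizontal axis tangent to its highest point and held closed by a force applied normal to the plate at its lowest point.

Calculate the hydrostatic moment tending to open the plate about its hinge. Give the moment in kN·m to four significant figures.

γ = ρg = 1000 × 9.81 = 9810 N/m³ = 9.81 kN/m³.
The plate makes 58° with the vertical, i.e. θ = 90° − 58° = 32° to the horizontal. Measuring y along the incline from the free-surface line, vertical depth h = y·sinθ with sinθ = 0.529919.
The centroid is at the centre, 1.115 m below the top of the plate, so y_c = 6.6 + 1.115 = 7.715 m and h_c = 7.715 × 0.529919 = 4.08833 m.
A = π(1.115)² = 3.90571 m².
Resultant F = γ·h_c·A = 9.81 × 4.08833 × 3.90571 = 156.644 kN.
I_c = πr⁴/4 = π × 1.115⁴/4 = 1.21392 m⁴.
Centre of pressure: y_p = y_c + I_c/(y_c·A) = 7.715 + 1.21392/(7.715 × 3.90571) = 7.715 + 0.040286 = 7.75529 m along the plane.
The resultant acts 1.115 + 0.040286 = 1.15529 m (along the plate) below the hinge at the top edge, so the moment about the hinge is M = F × 1.15529 = 156.644 × 1.15529 = 180.969 kN·m.

M ≈ 181.0 kN·m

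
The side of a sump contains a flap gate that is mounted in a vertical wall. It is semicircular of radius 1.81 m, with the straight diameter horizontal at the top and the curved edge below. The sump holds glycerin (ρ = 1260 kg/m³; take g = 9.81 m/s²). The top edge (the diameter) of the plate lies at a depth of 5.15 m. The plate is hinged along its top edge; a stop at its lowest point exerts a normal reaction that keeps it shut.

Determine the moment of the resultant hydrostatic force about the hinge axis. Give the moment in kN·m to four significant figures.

M ≈ 303.7 kN·m

γ = ρg = 1260 × 9.81 / 1000 = 12.3606 kN/m³.
The centroid of a semicircle lies 4r/(3π) = 0.768188 m from the diameter, here below the top edge, so the centroid depth is h_c = 5.15 + 0.768188 = 5.91819 m.
A = πr²/2 = π × 1.81²/2 = 5.14609 m².
Resultant F = γ·h_c·A = 12.3606 × 5.91819 × 5.14609 = 376.449 kN.
I_c = (π/8 − 8/(9π))·r⁴ = 0.109757 × 1.81⁴ = 1.178 m⁴.
Centre of pressure: y_p = y_c + I_c/(y_c·A) = 5.91819 + 1.178/(5.91819 × 5.14609) = 5.91819 + 0.0386793 = 5.95687 m along the plane.
The resultant acts 0.768188 + 0.0386793 = 0.806867 m (along the plate) below the hinge at the top edge, so the moment about the hinge is M = F × 0.806867 = 376.449 × 0.806867 = 303.744 kN·m.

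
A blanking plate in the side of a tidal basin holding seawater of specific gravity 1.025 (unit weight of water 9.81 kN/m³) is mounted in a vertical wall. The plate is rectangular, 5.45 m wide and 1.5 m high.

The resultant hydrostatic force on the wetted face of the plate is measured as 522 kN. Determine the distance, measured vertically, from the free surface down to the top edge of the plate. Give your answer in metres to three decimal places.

γ = 1.025 × 9.81 = 10.05525 kN/m³.
A = 5.45 × 1.5 = 8.175 m².
From F = γ·h_c·A, the centroid depth is h_c = 522/(10.05525 × 8.175) = 6.35024 m.
The centroid lies 1.5/2 = 0.75 m below the top edge, so the top edge sits at h_top = 6.35024 − 0.75 = 5.60024 m below the surface.

d_top ≈ 5.600 m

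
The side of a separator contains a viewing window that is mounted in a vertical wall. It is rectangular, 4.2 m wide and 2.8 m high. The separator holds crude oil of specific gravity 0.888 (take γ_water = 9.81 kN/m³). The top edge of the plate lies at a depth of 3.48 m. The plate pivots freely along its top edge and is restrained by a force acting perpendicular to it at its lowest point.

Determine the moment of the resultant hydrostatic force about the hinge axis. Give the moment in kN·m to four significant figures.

M ≈ 766.8 kN·m

γ = 0.888 × 9.81 = 8.71128 kN/m³.
The centroid lies 2.8/2 = 1.4 m below the top edge, so the centroid depth is h_c = 3.48 + 1.4 = 4.88 m.
A = 4.2 × 2.8 = 11.76 m².
Resultant F = γ·h_c·A = 8.71128 × 4.88 × 11.76 = 499.93 kN.
I_c = b·h³/12 = 4.2 × 2.8³/12 = 7.6832 m⁴.
Centre of pressure: y_p = y_c + I_c/(y_c·A) = 4.88 + 7.6832/(4.88 × 11.76) = 4.88 + 0.13388 = 5.01388 m along the plane.
The resultant acts 1.4 + 0.13388 = 1.53388 m (along the plate) below the hinge at the top edge, so the moment about the hinge is M = F × 1.53388 = 499.93 × 1.53388 = 766.833 kN·m.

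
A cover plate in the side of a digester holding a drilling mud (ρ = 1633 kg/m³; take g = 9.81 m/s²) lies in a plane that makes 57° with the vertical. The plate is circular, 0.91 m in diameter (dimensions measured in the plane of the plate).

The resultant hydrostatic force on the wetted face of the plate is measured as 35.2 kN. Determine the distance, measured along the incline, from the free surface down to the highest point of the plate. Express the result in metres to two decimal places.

γ = ρg = 1633 × 9.81 / 1000 = 16.01973 kN/m³.
A = π(0.455)² = 0.650388 m².
From F = γ·h_c·A, the centroid depth is h_c = 35.2/(16.01973 × 0.650388) = 3.37843 m.
The plate makes 57° with the vertical, i.e. θ = 90° − 57° = 33° to the horizontal. Measuring y along the incline from the free-surface line, vertical depth h = y·sinθ with sinθ = 0.544639.
Along the incline, y_c = h_c/sinθ = 3.37843/0.544639 = 6.20306 m.
The centroid is at the centre, 0.455 m below the top of the plate, so the highest point sits at y_top = 6.20306 − 0.455 = 5.74806 m along the incline.

y_top ≈ 5.75 m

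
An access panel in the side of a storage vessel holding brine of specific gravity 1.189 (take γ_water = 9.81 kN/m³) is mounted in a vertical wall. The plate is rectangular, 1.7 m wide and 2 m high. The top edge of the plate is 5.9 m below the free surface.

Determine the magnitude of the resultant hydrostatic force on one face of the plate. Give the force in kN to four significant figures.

γ = 1.189 × 9.81 = 11.66409 kN/m³.
The centroid lies 2/2 = 1 m below the top edge, so the centroid depth is h_c = 5.9 + 1 = 6.9 m.
A = 1.7 × 2 = 3.4 m².
Resultant F = γ·h_c·A = 11.66409 × 6.9 × 3.4 = 273.64 kN.

F ≈ 273.6 kN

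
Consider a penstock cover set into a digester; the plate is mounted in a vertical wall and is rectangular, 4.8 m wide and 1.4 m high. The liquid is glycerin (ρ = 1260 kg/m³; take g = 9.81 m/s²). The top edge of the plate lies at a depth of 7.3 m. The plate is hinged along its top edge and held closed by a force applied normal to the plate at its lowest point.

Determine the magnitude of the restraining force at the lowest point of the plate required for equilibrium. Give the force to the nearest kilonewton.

γ = ρg = 1260 × 9.81 / 1000 = 12.3606 kN/m³.
The centroid lies 1.4/2 = 0.7 m below the top edge, so the centroid depth is h_c = 7.3 + 0.7 = 8 m.
A = 4.8 × 1.4 = 6.72 m².
Resultant F = γ·h_c·A = 12.3606 × 8 × 6.72 = 664.506 kN.
I_c = b·h³/12 = 4.8 × 1.4³/12 = 1.0976 m⁴.
Centre of pressure: y_p = y_c + I_c/(y_c·A) = 8 + 1.0976/(8 × 6.72) = 8 + 0.0204167 = 8.02042 m along the plane.
The resultant acts 0.7 + 0.0204167 = 0.720417 m (along the plate) below the hinge at the top edge, so the moment about the hinge is M = F × 0.720417 = 664.506 × 0.720417 = 478.721 kN·m.
A normal force at the bottom, 1.4 m from the hinge, must supply this moment: P = 478.721/1.4 = 341.944 kN.

P ≈ 342 kN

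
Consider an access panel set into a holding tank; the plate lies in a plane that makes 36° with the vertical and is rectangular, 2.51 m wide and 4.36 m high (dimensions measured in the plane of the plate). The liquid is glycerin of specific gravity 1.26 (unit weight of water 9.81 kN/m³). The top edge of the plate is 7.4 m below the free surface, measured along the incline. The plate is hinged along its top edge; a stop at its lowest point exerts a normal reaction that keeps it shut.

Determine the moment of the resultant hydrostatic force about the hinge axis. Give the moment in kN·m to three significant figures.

M ≈ 2460 kN·m

γ = 1.26 × 9.81 = 12.3606 kN/m³.
The plate makes 36° with the vertical, i.e. θ = 90° − 36° = 54° to the horizontal. Measuring y along the incline from the free-surface line, vertical depth h = y·sinθ with sinθ = 0.809017.
The centroid lies 4.36/2 = 2.18 m below the top edge, so y_c = 7.4 + 2.18 = 9.58 m and h_c = 9.58 × 0.809017 = 7.75038 m.
A = 2.51 × 4.36 = 10.9436 m².
Resultant F = γ·h_c·A = 12.3606 × 7.75038 × 10.9436 = 1048.39 kN.
I_c = b·h³/12 = 2.51 × 4.36³/12 = 17.3361 m⁴.
Centre of pressure: y_p = y_c + I_c/(y_c·A) = 9.58 + 17.3361/(9.58 × 10.9436) = 9.58 + 0.165358 = 9.74536 m along the plane.
The resultant acts 2.18 + 0.165358 = 2.34536 m (along the plate) below the hinge at the top edge, so the moment about the hinge is M = F × 2.34536 = 1048.39 × 2.34536 = 2458.85 kN·m.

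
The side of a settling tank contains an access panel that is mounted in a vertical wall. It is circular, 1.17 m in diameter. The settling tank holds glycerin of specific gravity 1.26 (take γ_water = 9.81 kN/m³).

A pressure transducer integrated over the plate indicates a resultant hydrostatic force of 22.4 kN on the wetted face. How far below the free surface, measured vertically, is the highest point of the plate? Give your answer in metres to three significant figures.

d_top ≈ 1.10 m

γ = 1.26 × 9.81 = 12.3606 kN/m³.
A = π(0.585)² = 1.07513 m².
From F = γ·h_c·A, the centroid depth is h_c = 22.4/(12.3606 × 1.07513) = 1.68557 m.
The centroid is at the centre, 0.585 m below the top of the plate, so the highest point sits at h_top = 1.68557 − 0.585 = 1.10057 m below the surface.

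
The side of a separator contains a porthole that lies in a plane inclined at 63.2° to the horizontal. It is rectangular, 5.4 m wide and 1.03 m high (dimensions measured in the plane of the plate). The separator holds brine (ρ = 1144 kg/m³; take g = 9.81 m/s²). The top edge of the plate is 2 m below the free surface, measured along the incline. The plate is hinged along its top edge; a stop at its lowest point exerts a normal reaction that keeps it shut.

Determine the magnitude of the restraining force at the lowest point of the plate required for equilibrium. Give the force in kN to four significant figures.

γ = ρg = 1144 × 9.81 / 1000 = 11.22264 kN/m³.
Let θ = 63.2° be the plate's angle to the horizontal; measure y along the incline from where the plane meets the free surface. Vertical depth h = y·sinθ with sinθ = 0.892586.
The centroid lies 1.03/2 = 0.515 m below the top edge, so y_c = 2 + 0.515 = 2.515 m and h_c = 2.515 × 0.892586 = 2.24485 m.
A = 5.4 × 1.03 = 5.562 m².
Resultant F = γ·h_c·A = 11.22264 × 2.24485 × 5.562 = 140.124 kN.
I_c = b·h³/12 = 5.4 × 1.03³/12 = 0.491727 m⁴.
Centre of pressure: y_p = y_c + I_c/(y_c·A) = 2.515 + 0.491727/(2.515 × 5.562) = 2.515 + 0.0351524 = 2.55015 m along the plane.
The resultant acts 0.515 + 0.0351524 = 0.550152 m (along the plate) below the hinge at the top edge, so the moment about the hinge is M = F × 0.550152 = 140.124 × 0.550152 = 77.0895 kN·m.
A normal force at the bottom, 1.03 m from the hinge, must supply this moment: P = 77.0895/1.03 = 74.8442 kN.

P ≈ 74.84 kN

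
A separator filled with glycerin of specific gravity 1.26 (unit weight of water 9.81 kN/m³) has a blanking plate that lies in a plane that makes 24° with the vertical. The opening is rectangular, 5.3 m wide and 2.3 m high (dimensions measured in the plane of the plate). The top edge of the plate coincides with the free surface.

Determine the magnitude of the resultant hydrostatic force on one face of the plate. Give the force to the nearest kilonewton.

F ≈ 158 kN

γ = 1.26 × 9.81 = 12.3606 kN/m³.
The plate makes 24° with the vertical, i.e. θ = 90° − 24° = 66° to the horizontal. Measuring y along the incline from the free-surface line, vertical depth h = y·sinθ with sinθ = 0.913545.
The centroid lies 2.3/2 = 1.15 m below the top edge, so y_c = 1.15 m and h_c = 1.15 × 0.913545 = 1.05058 m.
A = 5.3 × 2.3 = 12.19 m².
Resultant F = γ·h_c·A = 12.3606 × 1.05058 × 12.19 = 158.297 kN.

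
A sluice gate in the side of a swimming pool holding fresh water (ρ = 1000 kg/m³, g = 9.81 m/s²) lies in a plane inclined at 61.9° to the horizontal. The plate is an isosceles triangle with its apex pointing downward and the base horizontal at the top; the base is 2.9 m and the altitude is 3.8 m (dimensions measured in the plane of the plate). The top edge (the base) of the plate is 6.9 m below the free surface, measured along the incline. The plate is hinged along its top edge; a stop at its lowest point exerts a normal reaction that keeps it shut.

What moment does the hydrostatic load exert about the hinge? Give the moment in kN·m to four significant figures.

γ = ρg = 1000 × 9.81 = 9810 N/m³ = 9.81 kN/m³.
Let θ = 61.9° be the plate's angle to the horizontal; measure y along the incline from where the plane meets the free surface. Vertical depth h = y·sinθ with sinθ = 0.882127.
With the apex down, the centroid sits h/3 = 3.8/3 = 1.26667 m below the base (the top edge), so y_c = 6.9 + 1.26667 = 8.16667 m and h_c = 8.16667 × 0.882127 = 7.20404 m.
A = ½ × 2.9 × 3.8 = 5.51 m².
Resultant F = γ·h_c·A = 9.81 × 7.20404 × 5.51 = 389.401 kN.
I_c = b·h³/36 = 2.9 × 3.8³/36 = 4.42024 m⁴.
Centre of pressure: y_p = y_c + I_c/(y_c·A) = 8.16667 + 4.42024/(8.16667 × 5.51) = 8.16667 + 0.0982312 = 8.2649 m along the plane.
The resultant acts 1.26667 + 0.0982312 = 1.3649 m (along the plate) below the hinge at the top edge, so the moment about the hinge is M = F × 1.3649 = 389.401 × 1.3649 = 531.493 kN·m.

M ≈ 531.5 kN·m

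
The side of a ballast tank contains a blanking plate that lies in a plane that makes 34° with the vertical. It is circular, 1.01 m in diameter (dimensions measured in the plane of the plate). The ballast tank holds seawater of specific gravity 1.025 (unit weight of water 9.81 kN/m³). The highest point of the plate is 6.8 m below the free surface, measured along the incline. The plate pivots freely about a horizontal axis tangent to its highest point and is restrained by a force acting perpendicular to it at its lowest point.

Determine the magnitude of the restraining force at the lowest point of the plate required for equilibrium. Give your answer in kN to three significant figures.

γ = 1.025 × 9.81 = 10.05525 kN/m³.
The plate makes 34° with the vertical, i.e. θ = 90° − 34° = 56° to the horizontal. Measuring y along the incline from the free-surface line, vertical depth h = y·sinθ with sinθ = 0.829038.
The centroid is at the centre, 0.505 m below the top of the plate, so y_c = 6.8 + 0.505 = 7.305 m and h_c = 7.305 × 0.829038 = 6.05612 m.
A = π(0.505)² = 0.801185 m².
Resultant F = γ·h_c·A = 10.05525 × 6.05612 × 0.801185 = 48.7888 kN.
I_c = πr⁴/4 = π × 0.505⁴/4 = 0.0510805 m⁴.
Centre of pressure: y_p = y_c + I_c/(y_c·A) = 7.305 + 0.0510805/(7.305 × 0.801185) = 7.305 + 0.00872775 = 7.31373 m along the plane.
The resultant acts 0.505 + 0.00872775 = 0.513728 m (along the plate) below the hinge at the top edge, so the moment about the hinge is M = F × 0.513728 = 48.7888 × 0.513728 = 25.0642 kN·m.
A normal force at the bottom, 1.01 m from the hinge, must supply this moment: P = 25.0642/1.01 = 24.816 kN.

P ≈ 24.8 kN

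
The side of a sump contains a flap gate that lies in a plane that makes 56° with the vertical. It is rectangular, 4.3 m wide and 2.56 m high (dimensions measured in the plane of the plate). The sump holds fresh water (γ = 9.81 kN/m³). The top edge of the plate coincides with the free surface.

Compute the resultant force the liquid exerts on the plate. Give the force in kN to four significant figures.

γ = 9.81 kN/m³.
The plate makes 56° with the vertical, i.e. θ = 90° − 56° = 34° to the horizontal. Measuring y along the incline from the free-surface line, vertical depth h = y·sinθ with sinθ = 0.559193.
The centroid lies 2.56/2 = 1.28 m below the top edge, so y_c = 1.28 m and h_c = 1.28 × 0.559193 = 0.715767 m.
A = 4.3 × 2.56 = 11.008 m².
Resultant F = γ·h_c·A = 9.81 × 0.715767 × 11.008 = 77.2946 kN.

F ≈ 77.29 kN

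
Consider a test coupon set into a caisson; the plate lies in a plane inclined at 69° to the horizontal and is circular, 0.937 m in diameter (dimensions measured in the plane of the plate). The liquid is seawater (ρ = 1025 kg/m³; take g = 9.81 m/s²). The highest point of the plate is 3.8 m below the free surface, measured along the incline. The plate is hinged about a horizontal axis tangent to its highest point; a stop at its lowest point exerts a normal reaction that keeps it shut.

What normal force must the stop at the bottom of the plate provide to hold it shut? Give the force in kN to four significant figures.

P ≈ 14.19 kN

γ = ρg = 1025 × 9.81 / 1000 = 10.05525 kN/m³.
Let θ = 69° be the plate's angle to the horizontal; measure y along the incline from where the plane meets the free surface. Vertical depth h = y·sinθ with sinθ = 0.933580.
The centroid is at the centre, 0.4685 m below the top of the plate, so y_c = 3.8 + 0.4685 = 4.2685 m and h_c = 4.2685 × 0.933580 = 3.98499 m.
A = π(0.4685)² = 0.689555 m².
Resultant F = γ·h_c·A = 10.05525 × 3.98499 × 0.689555 = 27.6305 kN.
I_c = πr⁴/4 = π × 0.4685⁴/4 = 0.037838 m⁴.
Centre of pressure: y_p = y_c + I_c/(y_c·A) = 4.2685 + 0.037838/(4.2685 × 0.689555) = 4.2685 + 0.0128554 = 4.28136 m along the plane.
The resultant acts 0.4685 + 0.0128554 = 0.481355 m (along the plate) below the hinge at the top edge, so the moment about the hinge is M = F × 0.481355 = 27.6305 × 0.481355 = 13.3001 kN·m.
A normal force at the bottom, 0.937 m from the hinge, must supply this moment: P = 13.3001/0.937 = 14.1943 kN.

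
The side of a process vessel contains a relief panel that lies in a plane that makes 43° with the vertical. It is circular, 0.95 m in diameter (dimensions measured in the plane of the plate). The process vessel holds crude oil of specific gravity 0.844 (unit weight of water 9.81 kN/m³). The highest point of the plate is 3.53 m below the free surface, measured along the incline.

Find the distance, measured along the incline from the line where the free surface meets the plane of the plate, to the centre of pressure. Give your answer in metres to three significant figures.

γ = 0.844 × 9.81 = 8.27964 kN/m³.
The plate makes 43° with the vertical, i.e. θ = 90° − 43° = 47° to the horizontal. Measuring y along the incline from the free-surface line, vertical depth h = y·sinθ with sinθ = 0.731354.
The centroid is at the centre, 0.475 m below the top of the plate, so y_c = 3.53 + 0.475 = 4.005 m and h_c = 4.005 × 0.731354 = 2.92907 m.
A = π(0.475)² = 0.708822 m².
Resultant F = γ·h_c·A = 8.27964 × 2.92907 × 0.708822 = 17.1901 kN.
I_c = πr⁴/4 = π × 0.475⁴/4 = 0.039982 m⁴.
Centre of pressure: y_p = y_c + I_c/(y_c·A) = 4.005 + 0.039982/(4.005 × 0.708822) = 4.005 + 0.014084 = 4.01908 m along the plane.

y_p = 4.02 m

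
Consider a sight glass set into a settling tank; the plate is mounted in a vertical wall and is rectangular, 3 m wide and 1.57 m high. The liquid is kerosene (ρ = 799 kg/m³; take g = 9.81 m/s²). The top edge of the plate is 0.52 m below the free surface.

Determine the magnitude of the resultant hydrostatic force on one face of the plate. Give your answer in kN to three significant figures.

F ≈ 48.2 kN

γ = ρg = 799 × 9.81 / 1000 = 7.83819 kN/m³.
The centroid lies 1.57/2 = 0.785 m below the top edge, so the centroid depth is h_c = 0.52 + 0.785 = 1.305 m.
A = 3 × 1.57 = 4.71 m².
Resultant F = γ·h_c·A = 7.83819 × 1.305 × 4.71 = 48.1778 kN.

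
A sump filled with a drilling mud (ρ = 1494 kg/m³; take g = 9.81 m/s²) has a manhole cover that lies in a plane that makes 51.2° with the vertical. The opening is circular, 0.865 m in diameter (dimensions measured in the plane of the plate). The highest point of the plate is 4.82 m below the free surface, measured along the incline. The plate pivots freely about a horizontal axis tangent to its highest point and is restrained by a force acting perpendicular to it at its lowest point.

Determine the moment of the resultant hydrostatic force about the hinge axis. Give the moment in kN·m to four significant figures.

γ = ρg = 1494 × 9.81 / 1000 = 14.65614 kN/m³.
The plate makes 51.2° with the vertical, i.e. θ = 90° − 51.2° = 38.8° to the horizontal. Measuring y along the incline from the free-surface line, vertical depth h = y·sinθ with sinθ = 0.626604.
The centroid is at the centre, 0.4325 m below the top of the plate, so y_c = 4.82 + 0.4325 = 5.2525 m and h_c = 5.2525 × 0.626604 = 3.29124 m.
A = π(0.4325)² = 0.587655 m².
Resultant F = γ·h_c·A = 14.65614 × 3.29124 × 0.587655 = 28.3466 kN.
I_c = πr⁴/4 = π × 0.4325⁴/4 = 0.0274811 m⁴.
Centre of pressure: y_p = y_c + I_c/(y_c·A) = 5.2525 + 0.0274811/(5.2525 × 0.587655) = 5.2525 + 0.00890319 = 5.2614 m along the plane.
The resultant acts 0.4325 + 0.00890319 = 0.441403 m (along the plate) below the hinge at the top edge, so the moment about the hinge is M = F × 0.441403 = 28.3466 × 0.441403 = 12.5123 kN·m.

M ≈ 12.51 kN·m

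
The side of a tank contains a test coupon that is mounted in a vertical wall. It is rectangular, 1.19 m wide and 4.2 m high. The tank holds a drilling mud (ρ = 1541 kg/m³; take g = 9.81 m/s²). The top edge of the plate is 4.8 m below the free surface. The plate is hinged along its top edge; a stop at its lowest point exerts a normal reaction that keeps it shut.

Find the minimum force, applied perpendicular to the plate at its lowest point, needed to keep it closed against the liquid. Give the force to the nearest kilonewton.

γ = ρg = 1541 × 9.81 / 1000 = 15.11721 kN/m³.
The centroid lies 4.2/2 = 2.1 m below the top edge, so the centroid depth is h_c = 4.8 + 2.1 = 6.9 m.
A = 1.19 × 4.2 = 4.998 m².
Resultant F = γ·h_c·A = 15.11721 × 6.9 × 4.998 = 521.335 kN.
I_c = b·h³/12 = 1.19 × 4.2³/12 = 7.34706 m⁴.
Centre of pressure: y_p = y_c + I_c/(y_c·A) = 6.9 + 7.34706/(6.9 × 4.998) = 6.9 + 0.213043 = 7.11304 m along the plane.
The resultant acts 2.1 + 0.213043 = 2.31304 m (along the plate) below the hinge at the top edge, so the moment about the hinge is M = F × 2.31304 = 521.335 × 2.31304 = 1205.87 kN·m.
A normal force at the bottom, 4.2 m from the hinge, must supply this moment: P = 1205.87/4.2 = 287.112 kN.

P ≈ 287 kN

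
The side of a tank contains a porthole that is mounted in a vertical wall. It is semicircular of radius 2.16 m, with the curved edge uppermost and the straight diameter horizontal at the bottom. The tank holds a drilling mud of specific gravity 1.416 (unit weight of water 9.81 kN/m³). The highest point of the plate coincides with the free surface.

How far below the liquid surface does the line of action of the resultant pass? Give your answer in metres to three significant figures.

γ = 1.416 × 9.81 = 13.89096 kN/m³.
The centroid lies 4r/(3π) = 0.916732 m above the diameter, so r − 4r/(3π) = 2.16 − 0.916732 = 1.24327 m below the topmost point, so the centroid depth is h_c = 1.24327 m.
A = πr²/2 = π × 2.16²/2 = 7.32871 m².
Resultant F = γ·h_c·A = 13.89096 × 1.24327 × 7.32871 = 126.568 kN.
I_c = (π/8 − 8/(9π))·r⁴ = 0.109757 × 2.16⁴ = 2.38917 m⁴.
Centre of pressure: y_p = y_c + I_c/(y_c·A) = 1.24327 + 2.38917/(1.24327 × 7.32871) = 1.24327 + 0.262213 = 1.50548 m along the plane.

h_p = 1.51 m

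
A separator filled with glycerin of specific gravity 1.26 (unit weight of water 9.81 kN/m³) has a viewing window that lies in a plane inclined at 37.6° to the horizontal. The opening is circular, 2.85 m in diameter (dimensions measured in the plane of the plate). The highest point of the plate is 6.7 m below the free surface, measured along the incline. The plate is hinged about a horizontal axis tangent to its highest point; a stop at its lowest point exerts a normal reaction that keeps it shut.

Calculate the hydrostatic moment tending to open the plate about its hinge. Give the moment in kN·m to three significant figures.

M ≈ 581 kN·m

γ = 1.26 × 9.81 = 12.3606 kN/m³.
Let θ = 37.6° be the plate's angle to the horizontal; measure y along the incline from where the plane meets the free surface. Vertical depth h = y·sinθ with sinθ = 0.610145.
The centroid is at the centre, 1.425 m below the top of the plate, so y_c = 6.7 + 1.425 = 8.125 m and h_c = 8.125 × 0.610145 = 4.95743 m.
A = π(1.425)² = 6.3794 m².
Resultant F = γ·h_c·A = 12.3606 × 4.95743 × 6.3794 = 390.909 kN.
I_c = πr⁴/4 = π × 1.425⁴/4 = 3.23854 m⁴.
Centre of pressure: y_p = y_c + I_c/(y_c·A) = 8.125 + 3.23854/(8.125 × 6.3794) = 8.125 + 0.0624807 = 8.18748 m along the plane.
The resultant acts 1.425 + 0.0624807 = 1.48748 m (along the plate) below the hinge at the top edge, so the moment about the hinge is M = F × 1.48748 = 390.909 × 1.48748 = 581.469 kN·m.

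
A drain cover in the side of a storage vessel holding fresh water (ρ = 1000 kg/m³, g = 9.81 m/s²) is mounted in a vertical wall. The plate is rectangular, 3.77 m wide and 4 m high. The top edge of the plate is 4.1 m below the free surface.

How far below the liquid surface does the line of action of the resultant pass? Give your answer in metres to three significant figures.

h_p = 6.32 m

γ = ρg = 1000 × 9.81 = 9810 N/m³ = 9.81 kN/m³.
The centroid lies 4/2 = 2 m below the top edge, so the centroid depth is h_c = 4.1 + 2 = 6.1 m.
A = 3.77 × 4 = 15.08 m².
Resultant F = γ·h_c·A = 9.81 × 6.1 × 15.08 = 902.402 kN.
I_c = b·h³/12 = 3.77 × 4³/12 = 20.1067 m⁴.
Centre of pressure: y_p = y_c + I_c/(y_c·A) = 6.1 + 20.1067/(6.1 × 15.08) = 6.1 + 0.21858 = 6.31858 m along the plane.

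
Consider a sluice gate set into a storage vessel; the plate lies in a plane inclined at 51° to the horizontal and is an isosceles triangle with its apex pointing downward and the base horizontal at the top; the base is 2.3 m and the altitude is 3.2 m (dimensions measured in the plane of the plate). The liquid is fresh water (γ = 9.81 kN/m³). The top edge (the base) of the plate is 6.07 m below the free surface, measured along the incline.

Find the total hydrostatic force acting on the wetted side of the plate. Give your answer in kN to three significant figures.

γ = 9.81 kN/m³.
Let θ = 51° be the plate's angle to the horizontal; measure y along the incline from where the plane meets the free surface. Vertical depth h = y·sinθ with sinθ = 0.777146.
With the apex down, the centroid sits h/3 = 3.2/3 = 1.06667 m below the base (the top edge), so y_c = 6.07 + 1.06667 = 7.13667 m and h_c = 7.13667 × 0.777146 = 5.54623 m.
A = ½ × 2.3 × 3.2 = 3.68 m².
Resultant F = γ·h_c·A = 9.81 × 5.54623 × 3.68 = 200.223 kN.

F ≈ 200 kN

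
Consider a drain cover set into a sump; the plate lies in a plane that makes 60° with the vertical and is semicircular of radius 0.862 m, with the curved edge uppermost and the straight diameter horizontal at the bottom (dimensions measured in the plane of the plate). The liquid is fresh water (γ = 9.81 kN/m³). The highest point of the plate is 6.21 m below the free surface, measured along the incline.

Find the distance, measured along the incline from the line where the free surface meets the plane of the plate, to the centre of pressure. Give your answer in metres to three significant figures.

y_p = 6.71 m

γ = 9.81 kN/m³.
The plate makes 60° with the vertical, i.e. θ = 90° − 60° = 30° to the horizontal. Measuring y along the incline from the free-surface line, vertical depth h = y·sinθ with sinθ = 0.500000.
The centroid lies 4r/(3π) = 0.365844 m above the diameter, so r − 4r/(3π) = 0.862 − 0.365844 = 0.496156 m below the topmost point, so y_c = 6.21 + 0.496156 = 6.70616 m and h_c = 6.70616 × 0.500000 = 3.35308 m.
A = πr²/2 = π × 0.862²/2 = 1.16717 m².
Resultant F = γ·h_c·A = 9.81 × 3.35308 × 1.16717 = 38.3926 kN.
I_c = (π/8 − 8/(9π))·r⁴ = 0.109757 × 0.862⁴ = 0.0605984 m⁴.
Centre of pressure: y_p = y_c + I_c/(y_c·A) = 6.70616 + 0.0605984/(6.70616 × 1.16717) = 6.70616 + 0.007742 = 6.7139 m along the plane.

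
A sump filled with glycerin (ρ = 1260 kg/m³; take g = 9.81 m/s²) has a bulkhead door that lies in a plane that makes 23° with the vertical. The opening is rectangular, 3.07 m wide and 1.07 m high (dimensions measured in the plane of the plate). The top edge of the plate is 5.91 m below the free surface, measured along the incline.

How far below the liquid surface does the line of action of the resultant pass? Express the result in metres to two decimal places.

h_p = 5.95 m

γ = ρg = 1260 × 9.81 / 1000 = 12.3606 kN/m³.
The plate makes 23° with the vertical, i.e. θ = 90° − 23° = 67° to the horizontal. Measuring y along the incline from the free-surface line, vertical depth h = y·sinθ with sinθ = 0.920505.
The centroid lies 1.07/2 = 0.535 m below the top edge, so y_c = 5.91 + 0.535 = 6.445 m and h_c = 6.445 × 0.920505 = 5.93265 m.
A = 3.07 × 1.07 = 3.2849 m².
Resultant F = γ·h_c·A = 12.3606 × 5.93265 × 3.2849 = 240.885 kN.
I_c = b·h³/12 = 3.07 × 1.07³/12 = 0.313407 m⁴.
Centre of pressure: y_p = y_c + I_c/(y_c·A) = 6.445 + 0.313407/(6.445 × 3.2849) = 6.445 + 0.0148035 = 6.4598 m along the plane.
Vertically, h_p = y_p·sinθ = 6.4598 × 0.920505 = 5.94628 m.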